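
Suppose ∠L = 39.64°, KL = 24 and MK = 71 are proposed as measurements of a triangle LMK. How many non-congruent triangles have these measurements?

1

KL·sin L = 24·sin(39.64°) ≈ 15.31.
Since MK ≥ KL, exactly one triangle exists.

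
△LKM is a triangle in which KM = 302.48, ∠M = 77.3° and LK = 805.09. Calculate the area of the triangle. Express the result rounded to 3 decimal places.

Law of sines: sin L = KM·sin M/LK ≈ 0.36652.
Since LK ≥ KM, only the acute value applies: ∠L ≈ 21.50°.
Then ∠K = 180° − ∠M − ∠L ≈ 81.20°.
Law of sines gives ML = LK·sin K/sin M ≈ 815.56.
Area = ½·LK·KM·sin K ≈ 1.2033e+05.

area ≈ 120328.149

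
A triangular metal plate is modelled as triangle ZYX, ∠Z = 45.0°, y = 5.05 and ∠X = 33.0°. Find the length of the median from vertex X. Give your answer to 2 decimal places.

m_X ≈ 4.18

The third angle is ∠Y = 180° − ∠X − ∠Z = 102.00°.
Law of sines: z = y·sin Z/sin Y ≈ 3.6507.
Law of sines: x = y·sin X/sin Y ≈ 2.8119.
Median from X: ½√(2·z² + 2·y² − x²) ≈ 4.1759.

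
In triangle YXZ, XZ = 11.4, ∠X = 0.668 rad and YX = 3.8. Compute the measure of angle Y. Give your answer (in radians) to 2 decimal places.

By the law of cosines, ZY² = YX² + XZ² − 2·YX·XZ·cos X = 76.382, so ZY ≈ 8.7397.
Law of cosines again: cos Y = (ZY² + YX² − XZ²)/(2·ZY·YX) ≈ -0.58923, so ∠Y ≈ 2.201 rad.

2.20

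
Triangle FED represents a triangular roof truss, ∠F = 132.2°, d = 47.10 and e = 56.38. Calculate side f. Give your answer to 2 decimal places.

94.68

By the law of cosines, f² = e² + d² − 2·e·d·cos F = 8964.6, so f ≈ 94.682.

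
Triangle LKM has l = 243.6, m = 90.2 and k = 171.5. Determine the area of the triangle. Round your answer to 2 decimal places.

Semiperimeter s = (243.6 + 171.5 + 90.2)/2 = 252.65.
Heron's formula: area = √(252.65·9.05·81.15·162.45) ≈ 5490.2.

area ≈ 5490.20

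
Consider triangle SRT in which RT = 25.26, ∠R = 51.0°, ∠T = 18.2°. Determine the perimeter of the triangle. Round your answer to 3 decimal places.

54.699

The third angle is ∠S = 180° − ∠R − ∠T = 110.80°.
Law of sines: TS = RT·sin R/sin S ≈ 20.999.
Law of sines: SR = RT·sin T/sin S ≈ 8.4396.
Semiperimeter s = (25.26+20.999+8.4396)/2 = 27.349.
Perimeter = 25.26 + 20.999 + 8.4396 = 54.699.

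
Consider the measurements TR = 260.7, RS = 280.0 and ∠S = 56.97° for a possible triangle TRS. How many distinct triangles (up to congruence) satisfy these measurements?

2

RS·sin S = 280.0·sin(56.97°) ≈ 234.7.
Since RS sin S < TR < RS (234.7 < 260.7 < 280.0), two triangles exist.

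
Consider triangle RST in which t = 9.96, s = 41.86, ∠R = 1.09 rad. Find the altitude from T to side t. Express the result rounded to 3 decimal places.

h_T ≈ 37.114

By the law of cosines, r² = s² + t² − 2·s·t·cos R = 1465.8, so r ≈ 38.286.
Area = ½·s·t·sin R ≈ 184.83.
The altitude from T has length 2·area/t ≈ 37.114.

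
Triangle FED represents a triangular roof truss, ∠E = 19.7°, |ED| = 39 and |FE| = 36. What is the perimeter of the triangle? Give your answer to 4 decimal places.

By the law of cosines, |DF|² = |FE|² + |ED|² − 2·|FE|·|ED|·cos E = 173.35, so |DF| ≈ 13.166.
Semiperimeter s = (39+13.166+36)/2 = 44.083.
Perimeter = 39 + 13.166 + 36 = 88.166.

88.1663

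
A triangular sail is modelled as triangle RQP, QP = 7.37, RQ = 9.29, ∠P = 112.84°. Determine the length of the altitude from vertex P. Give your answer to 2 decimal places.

2.54

Law of sines: sin R = QP·sin P/RQ ≈ 0.73112.
Since RQ ≥ QP, only the acute value applies: ∠R ≈ 46.98°.
Then ∠Q = 180° − ∠P − ∠R ≈ 20.18°.
Law of sines gives PR = RQ·sin Q/sin P ≈ 3.4773.
Area = ½·RQ·QP·sin Q ≈ 11.809.
The altitude from P has length 2·area/RQ ≈ 2.5424.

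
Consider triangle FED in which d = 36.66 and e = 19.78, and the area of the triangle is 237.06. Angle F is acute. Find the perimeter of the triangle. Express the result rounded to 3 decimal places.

perimeter ≈ 81.696

From area = ½·e·d·sin F, we get sin F = 2·area/(e·d) ≈ 0.65384.
Taking the acute solution, ∠F ≈ 0.713 rad.
Law of cosines then gives f ≈ 25.256.
Perimeter = 25.256 + 19.78 + 36.66 = 81.696.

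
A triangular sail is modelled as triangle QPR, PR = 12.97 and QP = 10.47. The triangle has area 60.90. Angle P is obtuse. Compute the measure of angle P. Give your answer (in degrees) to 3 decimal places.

∠P ≈ 116.242°

From area = ½·QP·PR·sin P, we get sin P = 2·area/(QP·PR) ≈ 0.89693.
Taking the obtuse solution, ∠P ≈ 116.24°.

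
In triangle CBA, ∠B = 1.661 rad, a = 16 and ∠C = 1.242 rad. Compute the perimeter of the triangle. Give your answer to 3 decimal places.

perimeter ≈ 147.499

The third angle is ∠A = π − ∠C − ∠B = 0.239 rad.
Law of sines: c = a·sin C/sin A ≈ 64.074.
Law of sines: b = a·sin B/sin A ≈ 67.425.
Semiperimeter s = (64.074+67.425+16)/2 = 73.749.
Perimeter = 64.074 + 67.425 + 16 = 147.5.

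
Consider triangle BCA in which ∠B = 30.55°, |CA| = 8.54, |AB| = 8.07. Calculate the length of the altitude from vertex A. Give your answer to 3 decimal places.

Law of sines: sin C = |AB|·sin B/|CA| ≈ 0.48032.
Since |CA| ≥ |AB|, only the acute value applies: ∠C ≈ 28.71°.
Then ∠A = 180° − ∠B − ∠C ≈ 120.74°.
Law of sines gives |BC| = |CA|·sin A/sin B ≈ 14.44.
Area = ½·|CA|·|AB|·sin A ≈ 29.616.
The altitude from A has length 2·area/|BC| ≈ 4.1019.

h_A ≈ 4.102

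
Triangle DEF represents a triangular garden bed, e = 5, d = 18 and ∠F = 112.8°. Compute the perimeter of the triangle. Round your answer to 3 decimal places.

perimeter ≈ 43.463

By the law of cosines, f² = d² + e² − 2·d·e·cos F = 418.75, so f ≈ 20.463.
Semiperimeter s = (18+5+20.463)/2 = 21.732.
Perimeter = 18 + 5 + 20.463 = 43.463.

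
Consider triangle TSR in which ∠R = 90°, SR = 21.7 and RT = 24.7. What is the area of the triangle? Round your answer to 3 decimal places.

area ≈ 267.995

Area = ½·SR·RT·sin R ≈ 268.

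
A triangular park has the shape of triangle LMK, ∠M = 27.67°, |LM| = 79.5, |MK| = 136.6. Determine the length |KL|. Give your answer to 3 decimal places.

75.791

By the law of cosines, |KL|² = |LM|² + |MK|² − 2·|LM|·|MK|·cos M = 5744.3, so |KL| ≈ 75.791.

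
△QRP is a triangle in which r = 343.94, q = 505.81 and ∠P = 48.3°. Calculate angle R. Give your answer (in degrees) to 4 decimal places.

42.8316

By the law of cosines, p² = q² + r² − 2·q·r·cos P = 1.4268e+05, so p ≈ 377.73.
Law of cosines again: cos R = (p² + q² − r²)/(2·p·q) ≈ 0.73335, so ∠R ≈ 42.83°.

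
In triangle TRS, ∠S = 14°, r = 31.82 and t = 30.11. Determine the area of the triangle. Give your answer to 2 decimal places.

area ≈ 115.89

Area = ½·t·r·sin S ≈ 115.89.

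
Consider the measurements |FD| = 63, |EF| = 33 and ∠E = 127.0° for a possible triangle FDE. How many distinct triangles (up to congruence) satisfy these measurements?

|EF|·sin E = 33·sin(127.0°) ≈ 26.35.
Since ∠E is not acute, a triangle exists only if |FD| > |EF|; here |FD| > |EF|, so there is exactly one triangle.

1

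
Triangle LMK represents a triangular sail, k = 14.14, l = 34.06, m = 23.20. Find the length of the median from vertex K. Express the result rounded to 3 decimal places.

Median from K: ½√(2·l² + 2·m² − k²) ≈ 28.27.

m_K ≈ 28.270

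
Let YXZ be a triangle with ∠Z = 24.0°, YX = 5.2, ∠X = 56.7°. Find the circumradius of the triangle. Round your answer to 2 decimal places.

6.39

The third angle is ∠Y = 180° − ∠X − ∠Z = 99.30°.
Law of sines: XZ = YX·sin Y/sin Z ≈ 12.617.
Law of sines: ZY = YX·sin X/sin Z ≈ 10.686.
Circumradius = YX/(2 sin Z) ≈ 6.3923.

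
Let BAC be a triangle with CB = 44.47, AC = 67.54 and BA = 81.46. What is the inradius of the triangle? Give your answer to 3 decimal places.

r ≈ 15.522

Semiperimeter s = (67.54 + 44.47 + 81.46)/2 = 96.735.
Heron's formula: area = √(96.735·29.195·52.265·15.275) ≈ 1501.6.
Inradius = area/s = 1501.6/96.735 ≈ 15.522.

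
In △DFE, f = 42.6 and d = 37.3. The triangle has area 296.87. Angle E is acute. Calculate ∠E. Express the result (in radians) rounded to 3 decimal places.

0.383

From area = ½·d·f·sin E, we get sin E = 2·area/(d·f) ≈ 0.37366.
Taking the acute solution, ∠E ≈ 0.383 rad.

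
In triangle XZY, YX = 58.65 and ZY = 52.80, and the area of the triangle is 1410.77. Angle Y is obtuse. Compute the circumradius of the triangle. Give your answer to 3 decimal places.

From area = ½·ZY·YX·sin Y, we get sin Y = 2·area/(ZY·YX) ≈ 0.91114.
Taking the obtuse solution, ∠Y ≈ 114.34°.
Law of cosines then gives XZ ≈ 93.702.
Circumradius = XZ/(2 sin Y) ≈ 51.42.

R ≈ 51.420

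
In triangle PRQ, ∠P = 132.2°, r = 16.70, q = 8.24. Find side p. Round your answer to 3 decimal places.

By the law of cosines, p² = r² + q² − 2·r·q·cos P = 531.66, so p ≈ 23.058.

23.058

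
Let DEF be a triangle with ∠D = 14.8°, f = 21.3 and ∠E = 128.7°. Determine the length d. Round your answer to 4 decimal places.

9.1473

The third angle is ∠F = 180° − ∠D − ∠E = 36.50°.
Law of sines: d = f·sin D/sin F ≈ 9.1473.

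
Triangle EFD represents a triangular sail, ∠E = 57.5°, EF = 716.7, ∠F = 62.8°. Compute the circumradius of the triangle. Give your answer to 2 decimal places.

R ≈ 415.05

The third angle is ∠D = 180° − ∠E − ∠F = 59.70°.
Law of sines: FD = EF·sin E/sin D ≈ 700.09.
Law of sines: DE = EF·sin F/sin D ≈ 738.3.
Circumradius = EF/(2 sin D) ≈ 415.05.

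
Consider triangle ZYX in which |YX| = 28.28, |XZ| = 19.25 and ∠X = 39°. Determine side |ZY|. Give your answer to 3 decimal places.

18.005

By the law of cosines, |ZY|² = |YX|² + |XZ|² − 2·|YX|·|XZ|·cos X = 324.18, so |ZY| ≈ 18.005.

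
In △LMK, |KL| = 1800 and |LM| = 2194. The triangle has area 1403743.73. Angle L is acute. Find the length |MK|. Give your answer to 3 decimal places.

1580.743

From area = ½·|KL|·|LM|·sin L, we get sin L = 2·area/(|KL|·|LM|) ≈ 0.71090.
Taking the acute solution, ∠L ≈ 0.7908 rad.
Law of cosines then gives |MK| ≈ 1580.7.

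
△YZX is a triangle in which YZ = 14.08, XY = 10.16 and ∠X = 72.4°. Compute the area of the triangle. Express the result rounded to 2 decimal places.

area ≈ 64.37

Law of sines: sin Z = XY·sin X/YZ ≈ 0.68781.
Since YZ ≥ XY, only the acute value applies: ∠Z ≈ 43.46°.
Then ∠Y = 180° − ∠X − ∠Z ≈ 64.14°.
Law of sines gives ZX = YZ·sin Y/sin X ≈ 13.293.
Area = ½·YZ·XY·sin Y ≈ 64.365.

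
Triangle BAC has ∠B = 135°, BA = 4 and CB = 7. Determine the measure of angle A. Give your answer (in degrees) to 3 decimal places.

By the law of cosines, AC² = CB² + BA² − 2·CB·BA·cos B = 104.6, so AC ≈ 10.227.
Law of cosines again: cos A = (BA² + AC² − CB²)/(2·BA·AC) ≈ 0.87508, so ∠A ≈ 28.95°.

28.945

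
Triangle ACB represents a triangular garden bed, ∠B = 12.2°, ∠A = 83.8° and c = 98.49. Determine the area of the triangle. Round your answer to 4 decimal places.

area ≈ 1024.5726

The third angle is ∠C = 180° − ∠B − ∠A = 84.00°.
Law of sines: a = c·sin A/sin C ≈ 98.453.
Law of sines: b = c·sin B/sin C ≈ 20.928.
Area = ½·c·a·sin B ≈ 1024.6.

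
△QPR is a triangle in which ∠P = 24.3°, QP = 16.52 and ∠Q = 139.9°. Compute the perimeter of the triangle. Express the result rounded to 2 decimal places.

The third angle is ∠R = 180° − ∠Q − ∠P = 15.80°.
Law of sines: PR = QP·sin Q/sin R ≈ 39.081.
Law of sines: RQ = QP·sin P/sin R ≈ 24.968.
Semiperimeter s = (39.081+24.968+16.52)/2 = 40.284.
Perimeter = 39.081 + 24.968 + 16.52 = 80.568.

80.57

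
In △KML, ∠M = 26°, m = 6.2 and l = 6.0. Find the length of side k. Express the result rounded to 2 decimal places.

11.01

Law of sines: sin L = l·sin M/m ≈ 0.42423.
Since m ≥ l, only the acute value applies: ∠L ≈ 25.10°.
Then ∠K = 180° − ∠M − ∠L ≈ 128.90°.
Law of sines gives k = m·sin K/sin M ≈ 11.007.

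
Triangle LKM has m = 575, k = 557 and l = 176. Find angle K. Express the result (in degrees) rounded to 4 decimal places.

∠K ≈ 75.3025°

By the law of cosines, cos K = (m² + l² − k²) / (2·m·l) ≈ 0.25372, so ∠K ≈ 75.30°.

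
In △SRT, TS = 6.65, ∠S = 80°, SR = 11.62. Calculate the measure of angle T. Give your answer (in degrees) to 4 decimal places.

67.9624

By the law of cosines, RT² = TS² + SR² − 2·TS·SR·cos S = 152.41, so RT ≈ 12.345.
Law of cosines again: cos T = (RT² + TS² − SR²)/(2·RT·TS) ≈ 0.37522, so ∠T ≈ 67.96°.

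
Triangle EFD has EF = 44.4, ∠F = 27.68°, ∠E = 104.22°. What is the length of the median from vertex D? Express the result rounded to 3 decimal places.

The third angle is ∠D = 180° − ∠E − ∠F = 48.10°.
Law of sines: FD = EF·sin E/sin D ≈ 57.825.
Law of sines: DE = EF·sin F/sin D ≈ 27.711.
Median from D: ½√(2·FD² + 2·DE² − EF²) ≈ 39.534.

m_D ≈ 39.534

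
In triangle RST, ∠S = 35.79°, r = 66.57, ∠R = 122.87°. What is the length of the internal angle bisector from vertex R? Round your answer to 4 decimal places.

17.0026

The third angle is ∠T = 180° − ∠R − ∠S = 21.34°.
Law of sines: s = r·sin S/sin R ≈ 46.352.
Law of sines: t = r·sin T/sin R ≈ 28.842.
The bisector from R has length 2·s·t·cos(∠R/2)/(s+t) ≈ 17.003.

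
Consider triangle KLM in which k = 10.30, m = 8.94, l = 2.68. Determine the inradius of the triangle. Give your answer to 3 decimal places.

1.004

Semiperimeter s = (10.3 + 2.68 + 8.94)/2 = 10.96.
Heron's formula: area = √(10.96·0.66·8.28·2.02) ≈ 10.999.
Inradius = area/s = 10.999/10.96 ≈ 1.0036.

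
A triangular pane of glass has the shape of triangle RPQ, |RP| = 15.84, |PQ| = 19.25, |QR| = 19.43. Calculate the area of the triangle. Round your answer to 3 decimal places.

Semiperimeter s = (19.25 + 19.43 + 15.84)/2 = 27.26.
Heron's formula: area = √(27.26·8.01·7.83·11.42) ≈ 139.73.

139.731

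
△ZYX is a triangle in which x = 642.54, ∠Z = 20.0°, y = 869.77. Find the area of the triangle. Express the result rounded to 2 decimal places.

area ≈ 95571.03

Area = ½·y·x·sin Z ≈ 95571.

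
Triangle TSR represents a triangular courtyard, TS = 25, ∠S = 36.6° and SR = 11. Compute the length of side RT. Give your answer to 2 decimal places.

By the law of cosines, RT² = TS² + SR² − 2·TS·SR·cos S = 304.45, so RT ≈ 17.449.

17.45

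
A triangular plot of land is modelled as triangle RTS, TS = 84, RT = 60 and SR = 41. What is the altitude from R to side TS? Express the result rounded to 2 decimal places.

27.31

Semiperimeter s = (84 + 41 + 60)/2 = 92.5.
Heron's formula: area = √(92.5·8.5·51.5·32.5) ≈ 1147.2.
The altitude from R has length 2·area/TS ≈ 27.313.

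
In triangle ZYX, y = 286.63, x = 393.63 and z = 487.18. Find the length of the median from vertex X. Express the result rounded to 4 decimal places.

m_X ≈ 347.8713

Median from X: ½√(2·z² + 2·y² − x²) ≈ 347.87.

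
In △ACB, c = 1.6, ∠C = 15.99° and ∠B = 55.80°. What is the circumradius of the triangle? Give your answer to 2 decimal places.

R ≈ 2.90

The third angle is ∠A = 180° − ∠C − ∠B = 108.21°.
Law of sines: a = c·sin A/sin C ≈ 5.5174.
Law of sines: b = c·sin B/sin C ≈ 4.8039.
Circumradius = c/(2 sin C) ≈ 2.9041.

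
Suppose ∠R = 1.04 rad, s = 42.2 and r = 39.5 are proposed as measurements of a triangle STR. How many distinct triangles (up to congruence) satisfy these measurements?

s·sin R = 42.2·sin(1.04 rad) ≈ 36.39.
Since s sin R < r < s (36.39 < 39.5 < 42.2), two triangles exist.

2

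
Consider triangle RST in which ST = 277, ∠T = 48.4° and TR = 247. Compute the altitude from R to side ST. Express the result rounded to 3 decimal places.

184.706

By the law of cosines, RS² = ST² + TR² − 2·ST·TR·cos T = 46888, so RS ≈ 216.54.
Area = ½·ST·TR·sin T ≈ 25582.
The altitude from R has length 2·area/ST ≈ 184.71.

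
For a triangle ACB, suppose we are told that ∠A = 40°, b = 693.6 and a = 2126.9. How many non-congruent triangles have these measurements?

1

b·sin A = 693.6·sin(40°) ≈ 445.8.
Since a ≥ b, exactly one triangle exists.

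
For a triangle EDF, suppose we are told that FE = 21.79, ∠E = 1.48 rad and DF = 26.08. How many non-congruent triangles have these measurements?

FE·sin E = 21.79·sin(1.48 rad) ≈ 21.7.
Since DF ≥ FE, exactly one triangle exists.

1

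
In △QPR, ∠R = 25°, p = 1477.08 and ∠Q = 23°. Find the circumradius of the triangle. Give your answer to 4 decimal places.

The third angle is ∠P = 180° − ∠R − ∠Q = 132.00°.
Law of sines: q = p·sin Q/sin P ≈ 776.62.
Law of sines: r = p·sin R/sin P ≈ 840.
Circumradius = p/(2 sin P) ≈ 993.8.

993.8036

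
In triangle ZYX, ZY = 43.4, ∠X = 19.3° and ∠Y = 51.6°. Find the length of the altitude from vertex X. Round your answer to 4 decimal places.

The third angle is ∠Z = 180° − ∠Y − ∠X = 109.10°.
Law of sines: YX = ZY·sin Z/sin X ≈ 124.08.
Law of sines: XZ = ZY·sin Y/sin X ≈ 102.91.
Area = ½·ZY·YX·sin Y ≈ 2110.2.
The altitude from X has length 2·area/ZY ≈ 97.242.

h_X ≈ 97.2420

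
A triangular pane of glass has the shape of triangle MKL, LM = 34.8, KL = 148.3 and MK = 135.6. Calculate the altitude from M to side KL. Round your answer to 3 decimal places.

Semiperimeter s = (148.3 + 34.8 + 135.6)/2 = 159.35.
Heron's formula: area = √(159.35·11.05·124.55·23.75) ≈ 2282.2.
The altitude from M has length 2·area/KL ≈ 30.779.

h_M ≈ 30.779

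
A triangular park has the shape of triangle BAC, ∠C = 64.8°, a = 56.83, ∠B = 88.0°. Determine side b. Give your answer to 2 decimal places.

The third angle is ∠A = 180° − ∠C − ∠B = 27.20°.
Law of sines: b = a·sin B/sin A ≈ 124.25.

124.25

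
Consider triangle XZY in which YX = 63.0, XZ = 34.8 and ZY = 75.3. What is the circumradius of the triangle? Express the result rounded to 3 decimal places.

37.887

By the law of cosines, cos X = (YX² + XZ² − ZY²) / (2·YX·XZ) ≈ -0.11176, so ∠X ≈ 96.42°.
Circumradius = ZY/(2 sin X) ≈ 37.887.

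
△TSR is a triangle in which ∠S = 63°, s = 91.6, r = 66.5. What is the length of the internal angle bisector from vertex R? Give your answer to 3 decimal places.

t_R ≈ 89.782

Law of sines: sin R = r·sin S/s ≈ 0.64686.
Since s ≥ r, only the acute value applies: ∠R ≈ 40.30°.
Then ∠T = 180° − ∠S − ∠R ≈ 76.70°.
Law of sines gives t = s·sin T/sin S ≈ 100.05.
The bisector from R has length 2·t·s·cos(∠R/2)/(t+s) ≈ 89.782.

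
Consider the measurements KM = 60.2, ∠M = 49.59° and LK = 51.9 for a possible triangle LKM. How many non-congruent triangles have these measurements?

KM·sin M = 60.2·sin(49.59°) ≈ 45.84.
Since KM sin M < LK < KM (45.84 < 51.9 < 60.2), two triangles exist.

2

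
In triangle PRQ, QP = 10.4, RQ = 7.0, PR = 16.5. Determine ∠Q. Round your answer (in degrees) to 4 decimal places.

By the law of cosines, cos Q = (RQ² + QP² − PR²) / (2·RQ·QP) ≈ -0.79045, so ∠Q ≈ 142.23°.

142.2279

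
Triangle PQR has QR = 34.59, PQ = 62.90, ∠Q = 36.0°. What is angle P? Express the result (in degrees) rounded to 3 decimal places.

By the law of cosines, RP² = PQ² + QR² − 2·PQ·QR·cos Q = 1632.5, so RP ≈ 40.404.
Law of cosines again: cos P = (RP² + PQ² − QR²)/(2·RP·PQ) ≈ 0.86417, so ∠P ≈ 30.21°.

30.212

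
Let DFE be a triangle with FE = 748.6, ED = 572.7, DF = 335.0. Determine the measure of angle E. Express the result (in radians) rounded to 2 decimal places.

0.44

By the law of cosines, cos E = (FE² + ED² − DF²) / (2·FE·ED) ≈ 0.90520, so ∠E ≈ 0.439 rad.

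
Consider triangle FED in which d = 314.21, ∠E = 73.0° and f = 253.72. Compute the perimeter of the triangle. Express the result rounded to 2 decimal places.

909.23

By the law of cosines, e² = d² + f² − 2·d·f·cos E = 1.1649e+05, so e ≈ 341.3.
Semiperimeter s = (253.72+341.3+314.21)/2 = 454.61.
Perimeter = 253.72 + 341.3 + 314.21 = 909.23.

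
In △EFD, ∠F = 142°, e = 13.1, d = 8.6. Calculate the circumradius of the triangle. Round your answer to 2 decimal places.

By the law of cosines, f² = d² + e² − 2·d·e·cos F = 423.12, so f ≈ 20.57.
Area = ½·d·e·sin F ≈ 34.68.
Circumradius = f/(2 sin F) ≈ 16.706.

16.71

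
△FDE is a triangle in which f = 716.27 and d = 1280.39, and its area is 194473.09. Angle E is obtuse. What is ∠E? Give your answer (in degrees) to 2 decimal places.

∠E ≈ 154.91°

From area = ½·f·d·sin E, we get sin E = 2·area/(f·d) ≈ 0.42410.
Taking the obtuse solution, ∠E ≈ 154.91°.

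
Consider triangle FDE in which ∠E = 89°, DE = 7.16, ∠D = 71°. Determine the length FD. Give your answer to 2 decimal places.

20.93

The third angle is ∠F = 180° − ∠D − ∠E = 20.00°.
Law of sines: FD = DE·sin E/sin F ≈ 20.931.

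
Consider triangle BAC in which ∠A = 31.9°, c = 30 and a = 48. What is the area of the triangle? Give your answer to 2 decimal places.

561.01

Law of sines: sin C = c·sin A/a ≈ 0.33027.
Since a ≥ c, only the acute value applies: ∠C ≈ 19.29°.
Then ∠B = 180° − ∠A − ∠C ≈ 128.81°.
Law of sines gives b = a·sin B/sin A ≈ 70.776.
Area = ½·a·c·sin B ≈ 561.01.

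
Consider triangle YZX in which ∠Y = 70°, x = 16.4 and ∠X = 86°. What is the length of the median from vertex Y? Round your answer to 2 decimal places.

m_Y ≈ 9.86

The third angle is ∠Z = 180° − ∠X − ∠Y = 24.00°.
Law of sines: y = x·sin Y/sin X ≈ 15.449.
Law of sines: z = x·sin Z/sin X ≈ 6.6868.
Median from Y: ½√(2·z² + 2·x² − y²) ≈ 9.8576.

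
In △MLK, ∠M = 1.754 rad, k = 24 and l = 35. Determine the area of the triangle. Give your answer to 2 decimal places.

Area = ½·l·k·sin M ≈ 412.97.

area ≈ 412.97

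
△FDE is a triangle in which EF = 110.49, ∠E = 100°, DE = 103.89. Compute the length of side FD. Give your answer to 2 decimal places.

164.28

By the law of cosines, FD² = DE² + EF² − 2·DE·EF·cos E = 26988, so FD ≈ 164.28.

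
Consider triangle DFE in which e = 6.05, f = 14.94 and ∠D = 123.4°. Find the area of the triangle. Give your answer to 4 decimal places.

area ≈ 37.7297

Area = ½·f·e·sin D ≈ 37.73.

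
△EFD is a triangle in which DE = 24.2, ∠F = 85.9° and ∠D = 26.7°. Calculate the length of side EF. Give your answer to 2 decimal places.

The third angle is ∠E = 180° − ∠F − ∠D = 67.40°.
Law of sines: EF = DE·sin D/sin F ≈ 10.901.

10.90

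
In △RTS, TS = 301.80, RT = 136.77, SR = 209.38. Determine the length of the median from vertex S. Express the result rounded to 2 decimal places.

m_S ≈ 250.57

Median from S: ½√(2·TS² + 2·SR² − RT²) ≈ 250.57.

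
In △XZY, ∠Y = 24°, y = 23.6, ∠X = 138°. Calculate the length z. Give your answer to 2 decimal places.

17.93

The third angle is ∠Z = 180° − ∠Y − ∠X = 18.00°.
Law of sines: z = y·sin Z/sin Y ≈ 17.93.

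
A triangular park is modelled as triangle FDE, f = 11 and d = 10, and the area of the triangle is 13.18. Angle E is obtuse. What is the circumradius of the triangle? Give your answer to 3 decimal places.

43.497

From area = ½·f·d·sin E, we get sin E = 2·area/(f·d) ≈ 0.23964.
Taking the obtuse solution, ∠E ≈ 2.900 rad.
Law of cosines then gives e ≈ 20.847.
Circumradius = e/(2 sin E) ≈ 43.497.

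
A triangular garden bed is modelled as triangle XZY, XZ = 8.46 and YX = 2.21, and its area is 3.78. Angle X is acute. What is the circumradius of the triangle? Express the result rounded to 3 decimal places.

R ≈ 8.038

From area = ½·YX·XZ·sin X, we get sin X = 2·area/(YX·XZ) ≈ 0.40435.
Taking the acute solution, ∠X ≈ 23.85°.
Law of cosines then gives ZY ≈ 6.5004.
Circumradius = ZY/(2 sin X) ≈ 8.0381.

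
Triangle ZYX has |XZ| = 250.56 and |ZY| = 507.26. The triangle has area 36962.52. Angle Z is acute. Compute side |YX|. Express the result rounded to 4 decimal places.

336.6233

From area = ½·|XZ|·|ZY|·sin Z, we get sin Z = 2·area/(|XZ|·|ZY|) ≈ 0.58163.
Taking the acute solution, ∠Z ≈ 35.57°.
Law of cosines then gives |YX| ≈ 336.62.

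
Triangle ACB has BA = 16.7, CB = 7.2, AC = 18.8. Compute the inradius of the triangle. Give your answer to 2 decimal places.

Semiperimeter s = (7.2 + 16.7 + 18.8)/2 = 21.35.
Heron's formula: area = √(21.35·14.15·4.65·2.55) ≈ 59.851.
Inradius = area/s = 59.851/21.35 ≈ 2.8033.

2.80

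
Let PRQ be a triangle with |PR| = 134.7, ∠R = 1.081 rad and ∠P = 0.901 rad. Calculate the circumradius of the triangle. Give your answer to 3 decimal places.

73.475

The third angle is ∠Q = π − ∠P − ∠R = 1.160 rad.
Law of sines: |RQ| = |PR|·sin P/sin Q ≈ 115.2.
Law of sines: |QP| = |PR|·sin R/sin Q ≈ 129.67.
Circumradius = |PR|/(2 sin Q) ≈ 73.475.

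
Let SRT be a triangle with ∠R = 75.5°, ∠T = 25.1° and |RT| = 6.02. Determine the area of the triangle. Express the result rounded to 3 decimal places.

7.571

The third angle is ∠S = 180° − ∠R − ∠T = 79.40°.
Law of sines: |TS| = |RT|·sin R/sin S ≈ 5.9294.
Law of sines: |SR| = |RT|·sin T/sin S ≈ 2.598.
Area = ½·|RT|·|TS|·sin T ≈ 7.5709.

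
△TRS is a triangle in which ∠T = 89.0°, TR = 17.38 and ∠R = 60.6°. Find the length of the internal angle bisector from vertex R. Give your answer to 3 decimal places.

The third angle is ∠S = 180° − ∠T − ∠R = 30.40°.
Law of sines: RS = TR·sin T/sin S ≈ 34.34.
Law of sines: ST = TR·sin R/sin S ≈ 29.922.
The bisector from R has length 2·TR·RS·cos(∠R/2)/(TR+RS) ≈ 19.927.

19.927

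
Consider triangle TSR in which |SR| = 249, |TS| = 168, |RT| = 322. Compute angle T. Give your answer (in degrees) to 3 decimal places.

By the law of cosines, cos T = (|RT|² + |TS|² − |SR|²) / (2·|RT|·|TS|) ≈ 0.64614, so ∠T ≈ 49.75°.

∠T ≈ 49.749°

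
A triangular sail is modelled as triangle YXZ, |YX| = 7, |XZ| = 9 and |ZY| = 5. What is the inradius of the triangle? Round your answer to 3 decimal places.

Semiperimeter s = (9 + 5 + 7)/2 = 10.5.
Heron's formula: area = √(10.5·1.5·5.5·3.5) ≈ 17.412.
Inradius = area/s = 17.412/10.5 ≈ 1.6583.

1.658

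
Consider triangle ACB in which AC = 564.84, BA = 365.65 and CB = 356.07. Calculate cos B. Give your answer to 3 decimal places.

-0.225

By the law of cosines, cos B = (CB² + BA² − AC²) / (2·CB·BA) ≈ -0.22488, so ∠B ≈ 103.00°.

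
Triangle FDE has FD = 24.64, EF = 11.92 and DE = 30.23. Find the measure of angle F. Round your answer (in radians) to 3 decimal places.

By the law of cosines, cos F = (EF² + FD² − DE²) / (2·EF·FD) ≈ -0.28027, so ∠F ≈ 1.855 rad.

∠F ≈ 1.855 rad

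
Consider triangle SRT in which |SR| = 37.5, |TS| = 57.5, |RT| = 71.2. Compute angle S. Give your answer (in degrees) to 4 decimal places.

By the law of cosines, cos S = (|TS|² + |SR|² − |RT|²) / (2·|TS|·|SR|) ≈ -0.08277, so ∠S ≈ 94.75°.

94.7477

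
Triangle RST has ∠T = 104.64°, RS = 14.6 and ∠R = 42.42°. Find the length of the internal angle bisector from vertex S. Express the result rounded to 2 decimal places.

11.50

The third angle is ∠S = 180° − ∠T − ∠R = 32.94°.
Law of sines: ST = RS·sin R/sin T ≈ 10.179.
Law of sines: TR = RS·sin S/sin T ≈ 8.2053.
The bisector from S has length 2·RS·ST·cos(∠S/2)/(RS+ST) ≈ 11.503.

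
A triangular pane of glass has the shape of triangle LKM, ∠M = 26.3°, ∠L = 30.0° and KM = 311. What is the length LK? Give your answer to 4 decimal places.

The third angle is ∠K = 180° − ∠M − ∠L = 123.70°.
Law of sines: LK = KM·sin M/sin L ≈ 275.59.

275.5903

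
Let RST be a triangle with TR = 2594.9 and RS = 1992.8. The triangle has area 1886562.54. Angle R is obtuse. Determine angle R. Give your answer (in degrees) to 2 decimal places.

∠R ≈ 133.14°

From area = ½·TR·RS·sin R, we get sin R = 2·area/(TR·RS) ≈ 0.72965.
Taking the obtuse solution, ∠R ≈ 133.14°.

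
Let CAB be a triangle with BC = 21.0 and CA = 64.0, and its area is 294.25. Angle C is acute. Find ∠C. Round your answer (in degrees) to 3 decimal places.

From area = ½·BC·CA·sin C, we get sin C = 2·area/(BC·CA) ≈ 0.43787.
Taking the acute solution, ∠C ≈ 25.97°.

25.968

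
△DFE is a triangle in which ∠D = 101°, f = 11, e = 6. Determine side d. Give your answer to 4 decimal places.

13.4977

By the law of cosines, d² = f² + e² − 2·f·e·cos D = 182.19, so d ≈ 13.498.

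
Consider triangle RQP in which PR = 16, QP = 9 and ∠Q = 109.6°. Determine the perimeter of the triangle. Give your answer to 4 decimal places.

Law of sines: sin R = QP·sin Q/PR ≈ 0.52991.
Since PR ≥ QP, only the acute value applies: ∠R ≈ 32.00°.
Then ∠P = 180° − ∠Q − ∠R ≈ 38.40°.
Law of sines gives RQ = PR·sin P/sin Q ≈ 10.55.
Semiperimeter s = (9+16+10.55)/2 = 17.775.
Perimeter = 9 + 16 + 10.55 = 35.55.

35.5498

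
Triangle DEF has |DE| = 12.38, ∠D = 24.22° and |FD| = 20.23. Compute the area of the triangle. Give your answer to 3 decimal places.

Area = ½·|FD|·|DE|·sin D ≈ 51.372.

51.372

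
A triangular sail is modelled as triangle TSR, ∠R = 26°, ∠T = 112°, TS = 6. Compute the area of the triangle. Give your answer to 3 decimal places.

area ≈ 25.475

The third angle is ∠S = 180° − ∠R − ∠T = 42.00°.
Law of sines: SR = TS·sin T/sin R ≈ 12.69.
Law of sines: RT = TS·sin S/sin R ≈ 9.1584.
Area = ½·TS·SR·sin S ≈ 25.475.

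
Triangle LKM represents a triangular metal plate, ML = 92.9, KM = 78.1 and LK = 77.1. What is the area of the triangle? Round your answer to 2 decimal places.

Semiperimeter s = (78.1 + 92.9 + 77.1)/2 = 124.05.
Heron's formula: area = √(124.05·45.95·31.15·46.95) ≈ 2887.3.

2887.27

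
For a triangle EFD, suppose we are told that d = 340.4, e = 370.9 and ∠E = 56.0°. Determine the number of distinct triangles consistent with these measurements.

1

d·sin E = 340.4·sin(56.0°) ≈ 282.2.
Since e ≥ d, exactly one triangle exists.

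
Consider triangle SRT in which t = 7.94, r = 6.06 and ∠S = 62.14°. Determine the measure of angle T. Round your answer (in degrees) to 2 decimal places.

By the law of cosines, s² = r² + t² − 2·r·t·cos S = 54.796, so s ≈ 7.4025.
Law of cosines again: cos T = (s² + r² − t²)/(2·s·r) ≈ 0.31740, so ∠T ≈ 71.49°.

71.49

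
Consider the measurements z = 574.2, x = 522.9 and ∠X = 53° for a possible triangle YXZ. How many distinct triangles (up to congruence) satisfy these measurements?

z·sin X = 574.2·sin(53°) ≈ 458.6.
Since z sin X < x < z (458.6 < 522.9 < 574.2), two triangles exist.

2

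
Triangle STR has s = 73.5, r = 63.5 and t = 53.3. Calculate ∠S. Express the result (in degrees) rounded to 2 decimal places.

By the law of cosines, cos S = (t² + r² − s²) / (2·t·r) ≈ 0.21729, so ∠S ≈ 77.45°.

∠S ≈ 77.45°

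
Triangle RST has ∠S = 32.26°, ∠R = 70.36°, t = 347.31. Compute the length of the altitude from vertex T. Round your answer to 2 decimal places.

178.92

The third angle is ∠T = 180° − ∠R − ∠S = 77.38°.
Law of sines: r = t·sin R/sin T ≈ 335.2.
Law of sines: s = t·sin S/sin T ≈ 189.97.
Area = ½·t·r·sin S ≈ 31070.
The altitude from T has length 2·area/t ≈ 178.92.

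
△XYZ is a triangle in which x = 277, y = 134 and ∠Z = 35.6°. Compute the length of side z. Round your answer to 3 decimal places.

By the law of cosines, z² = x² + y² − 2·x·y·cos Z = 34324, so z ≈ 185.27.

185.266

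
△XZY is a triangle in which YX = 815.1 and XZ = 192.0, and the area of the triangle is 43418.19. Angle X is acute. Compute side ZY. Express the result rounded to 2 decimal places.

663.97

From area = ½·YX·XZ·sin X, we get sin X = 2·area/(YX·XZ) ≈ 0.55487.
Taking the acute solution, ∠X ≈ 33.70°.
Law of cosines then gives ZY ≈ 663.97.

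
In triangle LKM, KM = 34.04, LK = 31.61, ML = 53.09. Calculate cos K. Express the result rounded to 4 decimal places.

-0.3070

By the law of cosines, cos K = (LK² + KM² − ML²) / (2·LK·KM) ≈ -0.30698, so ∠K ≈ 107.88°.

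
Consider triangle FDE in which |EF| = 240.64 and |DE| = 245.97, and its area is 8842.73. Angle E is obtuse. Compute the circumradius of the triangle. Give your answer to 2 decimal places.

From area = ½·|DE|·|EF|·sin E, we get sin E = 2·area/(|DE|·|EF|) ≈ 0.29879.
Taking the obtuse solution, ∠E ≈ 162.62°.
Law of cosines then gives |FD| ≈ 481.02.
Circumradius = |FD|/(2 sin E) ≈ 804.95.

R ≈ 804.95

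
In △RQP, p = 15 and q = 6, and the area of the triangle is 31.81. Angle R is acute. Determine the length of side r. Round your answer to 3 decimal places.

From area = ½·q·p·sin R, we get sin R = 2·area/(q·p) ≈ 0.70689.
Taking the acute solution, ∠R ≈ 44.98°.
Law of cosines then gives r ≈ 11.562.

11.562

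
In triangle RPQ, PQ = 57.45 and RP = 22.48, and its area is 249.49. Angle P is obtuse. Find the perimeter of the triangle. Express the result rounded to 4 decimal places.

158.5953

From area = ½·RP·PQ·sin P, we get sin P = 2·area/(RP·PQ) ≈ 0.38636.
Taking the obtuse solution, ∠P ≈ 157.27°.
Law of cosines then gives QR ≈ 78.665.
Perimeter = 57.45 + 78.665 + 22.48 = 158.6.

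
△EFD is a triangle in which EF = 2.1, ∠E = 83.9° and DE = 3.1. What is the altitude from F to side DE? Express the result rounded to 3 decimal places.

h_F ≈ 2.088

By the law of cosines, FD² = DE² + EF² − 2·DE·EF·cos E = 12.636, so FD ≈ 3.5548.
Area = ½·DE·EF·sin E ≈ 3.2366.
The altitude from F has length 2·area/DE ≈ 2.0881.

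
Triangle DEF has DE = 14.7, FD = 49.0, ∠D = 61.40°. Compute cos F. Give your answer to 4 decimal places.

0.9558

By the law of cosines, EF² = FD² + DE² − 2·FD·DE·cos D = 1927.5, so EF ≈ 43.903.
Law of cosines again: cos F = (EF² + FD² − DE²)/(2·EF·FD) ≈ 0.95581, so ∠F ≈ 17.10°.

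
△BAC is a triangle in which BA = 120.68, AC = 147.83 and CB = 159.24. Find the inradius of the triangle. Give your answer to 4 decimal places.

r ≈ 39.6526

Semiperimeter s = (147.83 + 159.24 + 120.68)/2 = 213.88.
Heron's formula: area = √(213.88·66.045·54.635·93.195) ≈ 8480.7.
Inradius = area/s = 8480.7/213.88 ≈ 39.653.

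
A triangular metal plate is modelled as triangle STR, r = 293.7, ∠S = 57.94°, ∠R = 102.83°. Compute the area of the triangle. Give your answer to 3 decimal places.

The third angle is ∠T = 180° − ∠R − ∠S = 19.23°.
Law of sines: s = r·sin S/sin R ≈ 255.28.
Law of sines: t = r·sin T/sin R ≈ 99.21.
Area = ½·r·s·sin T ≈ 12347.

area ≈ 12347.150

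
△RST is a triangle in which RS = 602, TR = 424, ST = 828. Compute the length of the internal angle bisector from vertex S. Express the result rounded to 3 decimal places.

By the law of cosines, cos S = (RS² + ST² − TR²) / (2·RS·ST) ≈ 0.87090, so ∠S ≈ 0.514 rad.
The bisector from S has length 2·RS·ST·cos(∠S/2)/(RS+ST) ≈ 674.27.

674.266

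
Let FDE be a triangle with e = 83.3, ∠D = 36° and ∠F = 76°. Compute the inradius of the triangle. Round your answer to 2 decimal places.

r ≈ 19.12

The third angle is ∠E = 180° − ∠F − ∠D = 68.00°.
Law of sines: f = e·sin F/sin E ≈ 87.173.
Law of sines: d = e·sin D/sin E ≈ 52.808.
Area = ½·e·f·sin D ≈ 2134.1.
Semiperimeter s = (87.173+52.808+83.3)/2 = 111.64.
Inradius = area/s = 2134.1/111.64 ≈ 19.116.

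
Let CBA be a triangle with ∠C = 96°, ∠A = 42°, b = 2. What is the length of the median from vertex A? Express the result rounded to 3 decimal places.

The third angle is ∠B = 180° − ∠A − ∠C = 42.00°.
Law of sines: c = b·sin C/sin B ≈ 2.9726.
Law of sines: a = b·sin A/sin B ≈ 2.
Median from A: ½√(2·c² + 2·b² − a²) ≈ 2.3277.

2.328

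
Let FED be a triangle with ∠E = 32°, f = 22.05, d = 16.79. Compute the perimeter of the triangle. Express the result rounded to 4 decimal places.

By the law of cosines, e² = d² + f² − 2·d·f·cos E = 140.18, so e ≈ 11.84.
Semiperimeter s = (22.05+11.84+16.79)/2 = 25.34.
Perimeter = 22.05 + 11.84 + 16.79 = 50.68.

50.6797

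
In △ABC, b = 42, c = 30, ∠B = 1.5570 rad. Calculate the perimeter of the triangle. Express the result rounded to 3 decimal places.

Law of sines: sin C = c·sin B/b ≈ 0.71422.
Since b ≥ c, only the acute value applies: ∠C ≈ 0.7955 rad.
Then ∠A = π − ∠B − ∠C ≈ 0.7891 rad.
Law of sines gives a = b·sin A/sin B ≈ 29.811.
Semiperimeter s = (29.811+42+30)/2 = 50.905.
Perimeter = 29.811 + 42 + 30 = 101.81.

perimeter ≈ 101.811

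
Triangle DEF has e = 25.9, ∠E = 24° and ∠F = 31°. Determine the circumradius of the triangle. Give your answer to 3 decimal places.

The third angle is ∠D = 180° − ∠E − ∠F = 125.00°.
Law of sines: d = e·sin D/sin E ≈ 52.162.
Law of sines: f = e·sin F/sin E ≈ 32.796.
Circumradius = e/(2 sin E) ≈ 31.839.

31.839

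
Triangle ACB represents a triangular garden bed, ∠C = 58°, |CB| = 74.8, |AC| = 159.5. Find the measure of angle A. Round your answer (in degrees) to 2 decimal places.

∠A ≈ 27.89°

By the law of cosines, |BA|² = |AC|² + |CB|² − 2·|AC|·|CB|·cos C = 18391, so |BA| ≈ 135.61.
Law of cosines again: cos A = (|BA|² + |AC|² − |CB|²)/(2·|BA|·|AC|) ≈ 0.88386, so ∠A ≈ 27.89°.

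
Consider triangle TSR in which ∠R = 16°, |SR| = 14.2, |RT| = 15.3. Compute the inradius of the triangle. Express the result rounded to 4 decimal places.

1.7745

By the law of cosines, |TS|² = |SR|² + |RT|² − 2·|SR|·|RT|·cos R = 18.043, so |TS| ≈ 4.2477.
Area = ½·|SR|·|RT|·sin R ≈ 29.942.
Semiperimeter s = (14.2+15.3+4.2477)/2 = 16.874.
Inradius = area/s = 29.942/16.874 ≈ 1.7745.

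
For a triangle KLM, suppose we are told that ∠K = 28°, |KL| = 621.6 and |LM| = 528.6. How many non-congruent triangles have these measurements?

|KL|·sin K = 621.6·sin(28°) ≈ 291.8.
Since |KL| sin K < |LM| < |KL| (291.8 < 528.6 < 621.6), two triangles exist.

2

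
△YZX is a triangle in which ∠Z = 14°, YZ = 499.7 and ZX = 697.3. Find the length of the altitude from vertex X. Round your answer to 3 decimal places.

h_X ≈ 168.692

By the law of cosines, XY² = YZ² + ZX² − 2·YZ·ZX·cos Z = 59746, so XY ≈ 244.43.
Area = ½·YZ·ZX·sin Z ≈ 42148.
The altitude from X has length 2·area/YZ ≈ 168.69.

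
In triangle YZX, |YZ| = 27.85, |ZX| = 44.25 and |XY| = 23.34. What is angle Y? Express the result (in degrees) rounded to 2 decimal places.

∠Y ≈ 119.37°

By the law of cosines, cos Y = (|XY|² + |YZ|² − |ZX|²) / (2·|XY|·|YZ|) ≈ -0.49051, so ∠Y ≈ 119.37°.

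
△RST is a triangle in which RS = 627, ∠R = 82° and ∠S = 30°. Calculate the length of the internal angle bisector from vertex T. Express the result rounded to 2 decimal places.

The third angle is ∠T = 180° − ∠R − ∠S = 68.00°.
Law of sines: ST = RS·sin R/sin T ≈ 669.66.
Law of sines: TR = RS·sin S/sin T ≈ 338.12.
The bisector from T has length 2·ST·TR·cos(∠T/2)/(ST+TR) ≈ 372.53.

t_T ≈ 372.53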